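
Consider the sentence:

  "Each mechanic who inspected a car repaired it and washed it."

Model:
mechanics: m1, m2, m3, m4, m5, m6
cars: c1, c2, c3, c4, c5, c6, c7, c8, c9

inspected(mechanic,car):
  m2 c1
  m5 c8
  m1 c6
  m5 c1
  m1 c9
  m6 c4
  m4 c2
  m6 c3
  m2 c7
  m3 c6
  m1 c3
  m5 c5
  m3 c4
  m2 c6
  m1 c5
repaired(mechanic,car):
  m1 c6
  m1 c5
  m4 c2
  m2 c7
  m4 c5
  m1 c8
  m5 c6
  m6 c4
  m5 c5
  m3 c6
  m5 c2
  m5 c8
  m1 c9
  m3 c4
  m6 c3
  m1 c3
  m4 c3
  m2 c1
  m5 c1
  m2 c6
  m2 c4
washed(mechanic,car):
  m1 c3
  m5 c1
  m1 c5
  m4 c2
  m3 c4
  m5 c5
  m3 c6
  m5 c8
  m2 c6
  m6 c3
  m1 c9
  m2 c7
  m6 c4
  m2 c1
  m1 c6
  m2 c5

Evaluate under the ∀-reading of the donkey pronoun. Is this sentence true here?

"it" takes "a car" as antecedent — a donkey pronoun bound across the clause boundary.
Strong reading: for every (m,c) with inspected(m,c), repaired(m,c) ∧ washed(m,c).
Restrictor pairs: (m1,c3) ✓  (m1,c5) ✓  (m1,c6) ✓  (m1,c9) ✓  (m2,c1) ✓  (m2,c6) ✓  (m2,c7) ✓  (m3,c4) ✓  (m3,c6) ✓  (m4,c2) ✓  (m5,c1) ✓  (m5,c5) ✓  (m5,c8) ✓  (m6,c3) ✓  (m6,c4) ✓
Every restrictor pair satisfies the scope.

True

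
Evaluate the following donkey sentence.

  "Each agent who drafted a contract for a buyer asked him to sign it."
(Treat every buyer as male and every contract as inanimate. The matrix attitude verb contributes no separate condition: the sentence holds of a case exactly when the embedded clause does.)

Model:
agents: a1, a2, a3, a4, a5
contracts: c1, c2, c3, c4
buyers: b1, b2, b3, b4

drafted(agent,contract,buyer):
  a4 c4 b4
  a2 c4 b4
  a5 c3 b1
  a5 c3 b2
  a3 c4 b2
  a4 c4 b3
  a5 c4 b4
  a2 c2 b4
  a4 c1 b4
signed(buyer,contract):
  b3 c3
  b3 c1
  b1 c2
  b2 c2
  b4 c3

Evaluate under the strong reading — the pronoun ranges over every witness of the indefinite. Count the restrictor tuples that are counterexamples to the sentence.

"him" takes "a buyer" as antecedent and "it" takes "a contract"; both are donkey pronouns co-varying with the restrictor.
Strong reading: for every (a,c,b) with drafted(a,c,b), signed(b,c).
Restrictor triples: (a2,c2,b4)→signed(b4,c2) ✗  (a2,c4,b4)→signed(b4,c4) ✗  (a3,c4,b2)→signed(b2,c4) ✗  (a4,c1,b4)→signed(b4,c1) ✗  (a4,c4,b3)→signed(b3,c4) ✗  (a4,c4,b4)→signed(b4,c4) ✗  (a5,c3,b1)→signed(b1,c3) ✗  (a5,c3,b2)→signed(b2,c3) ✗  (a5,c4,b4)→signed(b4,c4) ✗
Counterexamples (restrictor triples failing the scope): 9.

9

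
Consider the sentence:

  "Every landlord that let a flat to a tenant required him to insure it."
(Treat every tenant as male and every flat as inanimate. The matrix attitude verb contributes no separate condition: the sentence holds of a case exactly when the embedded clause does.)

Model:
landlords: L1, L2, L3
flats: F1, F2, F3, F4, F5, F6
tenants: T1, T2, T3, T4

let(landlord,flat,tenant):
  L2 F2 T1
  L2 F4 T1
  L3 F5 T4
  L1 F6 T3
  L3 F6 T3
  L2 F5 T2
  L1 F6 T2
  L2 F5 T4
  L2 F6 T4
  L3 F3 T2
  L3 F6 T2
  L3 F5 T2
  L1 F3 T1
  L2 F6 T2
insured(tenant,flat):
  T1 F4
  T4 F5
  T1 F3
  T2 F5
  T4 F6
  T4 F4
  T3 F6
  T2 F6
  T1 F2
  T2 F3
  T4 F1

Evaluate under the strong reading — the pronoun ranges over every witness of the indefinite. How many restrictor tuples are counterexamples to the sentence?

0

"him" takes "a tenant" as antecedent and "it" takes "a flat"; both are donkey pronouns co-varying with the restrictor.
Strong reading: for every (l,f,t) with let(l,f,t), insured(t,f).
Restrictor triples: (L1,F3,T1)→insured(T1,F3) ✓  (L1,F6,T2)→insured(T2,F6) ✓  (L1,F6,T3)→insured(T3,F6) ✓  (L2,F2,T1)→insured(T1,F2) ✓  (L2,F4,T1)→insured(T1,F4) ✓  (L2,F5,T2)→insured(T2,F5) ✓  (L2,F5,T4)→insured(T4,F5) ✓  (L2,F6,T2)→insured(T2,F6) ✓  (L2,F6,T4)→insured(T4,F6) ✓  (L3,F3,T2)→insured(T2,F3) ✓  (L3,F5,T2)→insured(T2,F5) ✓  (L3,F5,T4)→insured(T4,F5) ✓  (L3,F6,T2)→insured(T2,F6) ✓  (L3,F6,T3)→insured(T3,F6) ✓
Counterexamples (restrictor triples failing the scope): 0.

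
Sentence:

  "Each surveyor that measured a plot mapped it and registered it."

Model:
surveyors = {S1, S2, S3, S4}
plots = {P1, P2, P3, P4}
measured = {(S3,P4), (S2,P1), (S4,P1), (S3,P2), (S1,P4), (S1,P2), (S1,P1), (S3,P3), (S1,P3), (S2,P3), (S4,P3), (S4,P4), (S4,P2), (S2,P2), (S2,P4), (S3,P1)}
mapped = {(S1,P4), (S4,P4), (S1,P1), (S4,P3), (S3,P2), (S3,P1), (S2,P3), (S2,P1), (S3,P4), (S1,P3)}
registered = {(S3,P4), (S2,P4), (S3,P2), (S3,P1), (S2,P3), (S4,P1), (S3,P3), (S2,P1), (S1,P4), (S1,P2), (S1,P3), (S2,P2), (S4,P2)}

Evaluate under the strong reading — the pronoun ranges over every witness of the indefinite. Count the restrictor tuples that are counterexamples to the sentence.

9

"it" takes "a plot" as antecedent — a donkey pronoun bound across the clause boundary.
Strong reading: for every (s,p) with measured(s,p), mapped(s,p) ∧ registered(s,p).
Restrictor pairs: (S1,P1) ✗  (S1,P2) ✗  (S1,P3) ✓  (S1,P4) ✓  (S2,P1) ✓  (S2,P2) ✗  (S2,P3) ✓  (S2,P4) ✗  (S3,P1) ✓  (S3,P2) ✓  (S3,P3) ✗  (S3,P4) ✓  (S4,P1) ✗  (S4,P2) ✗  (S4,P3) ✗  (S4,P4) ✗
Counterexamples (restrictor pairs failing the scope): 9.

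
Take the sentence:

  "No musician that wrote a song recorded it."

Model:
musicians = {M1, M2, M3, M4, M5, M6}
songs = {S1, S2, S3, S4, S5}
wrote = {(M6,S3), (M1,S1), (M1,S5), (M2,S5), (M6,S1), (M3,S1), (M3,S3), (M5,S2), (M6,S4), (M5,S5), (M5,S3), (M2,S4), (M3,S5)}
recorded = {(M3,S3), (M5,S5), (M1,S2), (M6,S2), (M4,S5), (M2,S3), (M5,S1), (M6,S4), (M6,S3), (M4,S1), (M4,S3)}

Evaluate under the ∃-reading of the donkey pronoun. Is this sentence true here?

"it" takes "a song" as antecedent — a donkey pronoun bound across the clause boundary.
Truth condition: for no (m,s) with wrote(m,s) does recorded(m,s) hold.
Restrictor pairs — does the scope hold? (M1,S1):fails  (M1,S5):fails  (M2,S4):fails  (M2,S5):fails  (M3,S1):fails  (M3,S3):holds  (M3,S5):fails  (M5,S2):fails  (M5,S3):fails  (M5,S5):holds  (M6,S1):fails  (M6,S3):holds  (M6,S4):holds
Scope holds for 4 pair(s), so the sentence is false.

False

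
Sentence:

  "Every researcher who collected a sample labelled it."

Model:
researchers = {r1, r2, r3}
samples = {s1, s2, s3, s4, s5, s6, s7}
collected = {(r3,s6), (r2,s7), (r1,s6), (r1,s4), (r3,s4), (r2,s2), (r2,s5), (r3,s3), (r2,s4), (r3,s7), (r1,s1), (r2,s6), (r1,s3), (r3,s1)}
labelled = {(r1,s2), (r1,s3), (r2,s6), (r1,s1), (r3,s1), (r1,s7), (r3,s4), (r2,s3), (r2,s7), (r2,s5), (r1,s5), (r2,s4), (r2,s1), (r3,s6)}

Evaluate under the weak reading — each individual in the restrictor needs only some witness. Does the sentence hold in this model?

"it" takes "a sample" as antecedent — a donkey pronoun bound across the clause boundary.
Weak reading: every researcher r with some collected-sample has at least one collected-sample s such that labelled(r,s).
Per researcher: r1:✓  r2:✓  r3:✓
Every researcher in the restrictor has a witness.

True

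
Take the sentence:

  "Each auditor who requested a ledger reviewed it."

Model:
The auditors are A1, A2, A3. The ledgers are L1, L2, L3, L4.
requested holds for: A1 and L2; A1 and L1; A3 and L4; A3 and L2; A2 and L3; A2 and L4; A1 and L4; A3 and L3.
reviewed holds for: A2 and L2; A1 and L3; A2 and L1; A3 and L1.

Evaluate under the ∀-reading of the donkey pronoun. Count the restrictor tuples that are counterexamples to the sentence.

8

"it" takes "a ledger" as antecedent — a donkey pronoun bound across the clause boundary.
Strong reading: for every (a,l) with requested(a,l), reviewed(a,l).
Restrictor pairs: (A1,L1) ✗  (A1,L2) ✗  (A1,L4) ✗  (A2,L3) ✗  (A2,L4) ✗  (A3,L2) ✗  (A3,L3) ✗  (A3,L4) ✗
Counterexamples (restrictor pairs failing the scope): 8.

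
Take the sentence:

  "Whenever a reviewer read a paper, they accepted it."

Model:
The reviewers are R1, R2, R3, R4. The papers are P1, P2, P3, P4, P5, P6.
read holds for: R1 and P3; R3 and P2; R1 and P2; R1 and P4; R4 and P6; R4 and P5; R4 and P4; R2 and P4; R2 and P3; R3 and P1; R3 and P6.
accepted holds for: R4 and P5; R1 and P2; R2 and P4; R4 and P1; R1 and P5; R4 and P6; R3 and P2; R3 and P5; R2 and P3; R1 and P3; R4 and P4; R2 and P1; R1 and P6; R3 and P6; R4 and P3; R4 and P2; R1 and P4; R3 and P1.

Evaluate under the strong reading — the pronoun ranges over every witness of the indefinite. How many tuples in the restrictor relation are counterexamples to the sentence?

0

"it" takes "a paper" as antecedent — a donkey pronoun bound across the clause boundary.
Strong reading: for every (r,p) with read(r,p), accepted(r,p).
Restrictor pairs: (R1,P2) ✓  (R1,P3) ✓  (R1,P4) ✓  (R2,P3) ✓  (R2,P4) ✓  (R3,P1) ✓  (R3,P2) ✓  (R3,P6) ✓  (R4,P4) ✓  (R4,P5) ✓  (R4,P6) ✓
Counterexamples (restrictor pairs failing the scope): 0.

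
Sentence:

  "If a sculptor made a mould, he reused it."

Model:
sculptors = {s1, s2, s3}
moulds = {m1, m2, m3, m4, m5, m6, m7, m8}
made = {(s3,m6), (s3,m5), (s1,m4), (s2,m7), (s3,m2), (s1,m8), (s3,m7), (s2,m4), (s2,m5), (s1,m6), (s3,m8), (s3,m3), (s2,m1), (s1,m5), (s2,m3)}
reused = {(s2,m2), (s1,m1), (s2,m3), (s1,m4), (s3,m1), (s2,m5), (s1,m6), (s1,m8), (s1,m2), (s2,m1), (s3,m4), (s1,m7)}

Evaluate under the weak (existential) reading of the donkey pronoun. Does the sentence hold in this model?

False

"it" takes "a mould" as antecedent — a donkey pronoun bound across the clause boundary.
Weak reading: every sculptor s with some made-mould has at least one made-mould m such that reused(s,m).
Per sculptor: s1:✓  s2:✓  s3:✗
s3 has no witness among its made-moulds.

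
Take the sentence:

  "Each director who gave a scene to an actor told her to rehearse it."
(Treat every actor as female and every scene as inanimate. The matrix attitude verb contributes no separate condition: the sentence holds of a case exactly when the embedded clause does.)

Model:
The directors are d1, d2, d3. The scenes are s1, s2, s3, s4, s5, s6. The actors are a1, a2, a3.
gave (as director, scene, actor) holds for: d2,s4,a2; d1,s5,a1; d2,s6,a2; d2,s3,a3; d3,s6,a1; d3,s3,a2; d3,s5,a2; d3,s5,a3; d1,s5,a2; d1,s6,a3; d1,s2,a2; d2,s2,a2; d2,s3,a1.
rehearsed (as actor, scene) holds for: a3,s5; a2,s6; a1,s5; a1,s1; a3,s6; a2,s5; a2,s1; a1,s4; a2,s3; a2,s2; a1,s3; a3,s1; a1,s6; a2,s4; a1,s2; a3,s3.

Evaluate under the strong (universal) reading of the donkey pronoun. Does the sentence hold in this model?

True

"her" takes "an actor" as antecedent and "it" takes "a scene"; both are donkey pronouns co-varying with the restrictor.
Strong reading: for every (d,s,a) with gave(d,s,a), rehearsed(a,s).
Restrictor triples: (d1,s2,a2)→rehearsed(a2,s2) ✓  (d1,s5,a1)→rehearsed(a1,s5) ✓  (d1,s5,a2)→rehearsed(a2,s5) ✓  (d1,s6,a3)→rehearsed(a3,s6) ✓  (d2,s2,a2)→rehearsed(a2,s2) ✓  (d2,s3,a1)→rehearsed(a1,s3) ✓  (d2,s3,a3)→rehearsed(a3,s3) ✓  (d2,s4,a2)→rehearsed(a2,s4) ✓  (d2,s6,a2)→rehearsed(a2,s6) ✓  (d3,s3,a2)→rehearsed(a2,s3) ✓  (d3,s5,a2)→rehearsed(a2,s5) ✓  (d3,s5,a3)→rehearsed(a3,s5) ✓  (d3,s6,a1)→rehearsed(a1,s6) ✓
Every restrictor triple satisfies the scope.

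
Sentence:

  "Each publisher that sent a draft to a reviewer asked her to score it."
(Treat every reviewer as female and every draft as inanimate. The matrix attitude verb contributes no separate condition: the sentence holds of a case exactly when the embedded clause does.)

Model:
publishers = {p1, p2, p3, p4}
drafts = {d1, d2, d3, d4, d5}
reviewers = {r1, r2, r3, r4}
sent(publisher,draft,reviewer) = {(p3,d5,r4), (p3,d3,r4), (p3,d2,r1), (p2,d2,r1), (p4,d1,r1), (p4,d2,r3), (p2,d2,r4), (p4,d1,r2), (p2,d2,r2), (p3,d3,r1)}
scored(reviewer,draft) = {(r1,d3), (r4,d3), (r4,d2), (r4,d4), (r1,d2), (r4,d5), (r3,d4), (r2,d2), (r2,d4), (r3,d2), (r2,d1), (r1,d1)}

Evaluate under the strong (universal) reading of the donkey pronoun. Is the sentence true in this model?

"her" takes "a reviewer" as antecedent and "it" takes "a draft"; both are donkey pronouns co-varying with the restrictor.
Strong reading: for every (p,d,r) with sent(p,d,r), scored(r,d).
Restrictor triples: (p2,d2,r1)→scored(r1,d2) ✓  (p2,d2,r2)→scored(r2,d2) ✓  (p2,d2,r4)→scored(r4,d2) ✓  (p3,d2,r1)→scored(r1,d2) ✓  (p3,d3,r1)→scored(r1,d3) ✓  (p3,d3,r4)→scored(r4,d3) ✓  (p3,d5,r4)→scored(r4,d5) ✓  (p4,d1,r1)→scored(r1,d1) ✓  (p4,d1,r2)→scored(r2,d1) ✓  (p4,d2,r3)→scored(r3,d2) ✓
Every restrictor triple satisfies the scope.

True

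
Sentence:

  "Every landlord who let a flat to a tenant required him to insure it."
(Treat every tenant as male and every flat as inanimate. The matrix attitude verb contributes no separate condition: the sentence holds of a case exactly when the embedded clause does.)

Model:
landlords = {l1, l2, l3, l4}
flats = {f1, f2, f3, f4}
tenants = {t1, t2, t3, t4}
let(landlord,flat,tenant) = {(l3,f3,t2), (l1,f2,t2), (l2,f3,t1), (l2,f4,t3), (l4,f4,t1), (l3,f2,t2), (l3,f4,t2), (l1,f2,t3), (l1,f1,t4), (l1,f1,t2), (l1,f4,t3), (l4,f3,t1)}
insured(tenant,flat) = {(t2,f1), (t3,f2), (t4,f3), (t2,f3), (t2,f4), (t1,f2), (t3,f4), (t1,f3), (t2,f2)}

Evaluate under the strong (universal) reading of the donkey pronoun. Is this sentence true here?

"him" takes "a tenant" as antecedent and "it" takes "a flat"; both are donkey pronouns co-varying with the restrictor.
Strong reading: for every (l,f,t) with let(l,f,t), insured(t,f).
Restrictor triples: (l1,f1,t2)→insured(t2,f1) ✓  (l1,f1,t4)→insured(t4,f1) ✗  (l1,f2,t2)→insured(t2,f2) ✓  (l1,f2,t3)→insured(t3,f2) ✓  (l1,f4,t3)→insured(t3,f4) ✓  (l2,f3,t1)→insured(t1,f3) ✓  (l2,f4,t3)→insured(t3,f4) ✓  (l3,f2,t2)→insured(t2,f2) ✓  (l3,f3,t2)→insured(t2,f3) ✓  (l3,f4,t2)→insured(t2,f4) ✓  (l4,f3,t1)→insured(t1,f3) ✓  (l4,f4,t1)→insured(t1,f4) ✗
Counterexample: (l1,f1,t4) — insured(t4,f1) does not hold.

False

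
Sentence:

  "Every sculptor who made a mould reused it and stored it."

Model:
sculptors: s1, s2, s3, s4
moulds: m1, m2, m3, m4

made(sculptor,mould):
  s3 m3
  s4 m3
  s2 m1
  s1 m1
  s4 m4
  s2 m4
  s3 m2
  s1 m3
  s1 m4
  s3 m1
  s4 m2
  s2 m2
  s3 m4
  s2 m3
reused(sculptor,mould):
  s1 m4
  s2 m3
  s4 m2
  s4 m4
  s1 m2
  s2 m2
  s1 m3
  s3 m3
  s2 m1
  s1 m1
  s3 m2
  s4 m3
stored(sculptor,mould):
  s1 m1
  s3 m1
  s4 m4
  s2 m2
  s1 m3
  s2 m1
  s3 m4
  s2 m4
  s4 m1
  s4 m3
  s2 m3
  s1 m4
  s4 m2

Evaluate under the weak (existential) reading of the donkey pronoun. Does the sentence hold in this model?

"it" takes "a mould" as antecedent — a donkey pronoun bound across the clause boundary.
Weak reading: every sculptor s with some made-mould has at least one made-mould m such that reused(s,m) ∧ stored(s,m).
Per sculptor: s1:✓  s2:✓  s3:✗  s4:✓
s3 has no witness among its made-moulds.

False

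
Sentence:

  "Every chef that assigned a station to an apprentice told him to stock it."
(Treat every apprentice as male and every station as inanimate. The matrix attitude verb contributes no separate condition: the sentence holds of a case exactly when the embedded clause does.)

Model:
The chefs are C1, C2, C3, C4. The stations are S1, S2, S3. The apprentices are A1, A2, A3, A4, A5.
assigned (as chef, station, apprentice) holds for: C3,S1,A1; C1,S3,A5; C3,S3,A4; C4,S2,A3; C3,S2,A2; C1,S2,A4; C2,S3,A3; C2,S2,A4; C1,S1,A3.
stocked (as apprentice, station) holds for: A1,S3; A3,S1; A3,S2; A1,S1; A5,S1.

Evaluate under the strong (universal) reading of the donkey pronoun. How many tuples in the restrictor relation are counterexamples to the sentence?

"him" takes "an apprentice" as antecedent and "it" takes "a station"; both are donkey pronouns co-varying with the restrictor.
Strong reading: for every (c,s,a) with assigned(c,s,a), stocked(a,s).
Restrictor triples: (C1,S1,A3)→stocked(A3,S1) ✓  (C1,S2,A4)→stocked(A4,S2) ✗  (C1,S3,A5)→stocked(A5,S3) ✗  (C2,S2,A4)→stocked(A4,S2) ✗  (C2,S3,A3)→stocked(A3,S3) ✗  (C3,S1,A1)→stocked(A1,S1) ✓  (C3,S2,A2)→stocked(A2,S2) ✗  (C3,S3,A4)→stocked(A4,S3) ✗  (C4,S2,A3)→stocked(A3,S2) ✓
Counterexamples (restrictor triples failing the scope): 6.

6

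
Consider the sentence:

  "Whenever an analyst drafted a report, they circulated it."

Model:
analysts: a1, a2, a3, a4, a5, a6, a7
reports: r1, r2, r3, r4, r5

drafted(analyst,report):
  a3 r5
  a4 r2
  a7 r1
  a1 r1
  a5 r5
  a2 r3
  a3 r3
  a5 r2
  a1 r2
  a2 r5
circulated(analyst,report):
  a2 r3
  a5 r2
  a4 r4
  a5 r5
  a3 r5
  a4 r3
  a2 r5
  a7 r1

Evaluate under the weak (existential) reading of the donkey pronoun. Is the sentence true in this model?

"it" takes "a report" as antecedent — a donkey pronoun bound across the clause boundary.
Weak reading: every analyst a with some drafted-report has at least one drafted-report r such that circulated(a,r).
Per analyst: a1:✗  a2:✓  a3:✓  a4:✗  a5:✓  a7:✓
a1 has no witness among its drafted-reports.

False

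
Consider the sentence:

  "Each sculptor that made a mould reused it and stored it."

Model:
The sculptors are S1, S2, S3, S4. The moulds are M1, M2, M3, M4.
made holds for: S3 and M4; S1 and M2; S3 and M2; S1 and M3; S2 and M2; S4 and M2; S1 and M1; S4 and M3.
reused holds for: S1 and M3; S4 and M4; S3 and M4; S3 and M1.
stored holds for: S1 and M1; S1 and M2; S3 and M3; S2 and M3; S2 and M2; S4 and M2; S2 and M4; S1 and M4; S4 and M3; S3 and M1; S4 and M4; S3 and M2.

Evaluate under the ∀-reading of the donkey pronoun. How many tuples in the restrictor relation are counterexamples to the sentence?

8

"it" takes "a mould" as antecedent — a donkey pronoun bound across the clause boundary.
Strong reading: for every (s,m) with made(s,m), reused(s,m) ∧ stored(s,m).
Restrictor pairs: (S1,M1) ✗  (S1,M2) ✗  (S1,M3) ✗  (S2,M2) ✗  (S3,M2) ✗  (S3,M4) ✗  (S4,M2) ✗  (S4,M3) ✗
Counterexamples (restrictor pairs failing the scope): 8.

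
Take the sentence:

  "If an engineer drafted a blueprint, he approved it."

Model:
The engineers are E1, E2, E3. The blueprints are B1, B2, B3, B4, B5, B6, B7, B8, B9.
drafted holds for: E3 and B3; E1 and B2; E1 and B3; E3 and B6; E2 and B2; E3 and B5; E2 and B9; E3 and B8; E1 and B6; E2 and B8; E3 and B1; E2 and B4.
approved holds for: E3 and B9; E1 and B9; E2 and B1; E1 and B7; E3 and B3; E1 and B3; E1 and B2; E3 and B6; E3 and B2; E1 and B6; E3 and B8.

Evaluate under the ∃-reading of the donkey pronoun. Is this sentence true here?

"it" takes "a blueprint" as antecedent — a donkey pronoun bound across the clause boundary.
Weak reading: every engineer e with some drafted-blueprint has at least one drafted-blueprint b such that approved(e,b).
Per engineer: E1:✓  E2:✗  E3:✓
E2 has no witness among its drafted-blueprints.

False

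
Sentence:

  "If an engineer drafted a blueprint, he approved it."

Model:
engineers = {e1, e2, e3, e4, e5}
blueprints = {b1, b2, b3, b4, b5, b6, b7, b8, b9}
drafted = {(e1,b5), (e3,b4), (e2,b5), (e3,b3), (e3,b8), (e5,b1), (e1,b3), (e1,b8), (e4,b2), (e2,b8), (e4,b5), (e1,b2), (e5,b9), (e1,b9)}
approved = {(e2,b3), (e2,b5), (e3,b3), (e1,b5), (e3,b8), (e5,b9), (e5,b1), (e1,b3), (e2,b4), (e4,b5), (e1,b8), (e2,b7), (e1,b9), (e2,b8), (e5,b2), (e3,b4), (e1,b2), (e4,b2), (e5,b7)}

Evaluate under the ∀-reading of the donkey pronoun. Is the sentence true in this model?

True

"it" takes "a blueprint" as antecedent — a donkey pronoun bound across the clause boundary.
Strong reading: for every (e,b) with drafted(e,b), approved(e,b).
Restrictor pairs: (e1,b2) ✓  (e1,b3) ✓  (e1,b5) ✓  (e1,b8) ✓  (e1,b9) ✓  (e2,b5) ✓  (e2,b8) ✓  (e3,b3) ✓  (e3,b4) ✓  (e3,b8) ✓  (e4,b2) ✓  (e4,b5) ✓  (e5,b1) ✓  (e5,b9) ✓
Every restrictor pair satisfies the scope.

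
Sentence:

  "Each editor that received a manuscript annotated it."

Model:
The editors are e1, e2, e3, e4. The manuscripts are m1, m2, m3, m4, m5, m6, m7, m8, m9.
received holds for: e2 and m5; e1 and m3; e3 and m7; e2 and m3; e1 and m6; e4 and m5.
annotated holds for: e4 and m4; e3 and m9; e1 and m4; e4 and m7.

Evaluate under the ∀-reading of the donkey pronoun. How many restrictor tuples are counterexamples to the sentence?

"it" takes "a manuscript" as antecedent — a donkey pronoun bound across the clause boundary.
Strong reading: for every (e,m) with received(e,m), annotated(e,m).
Restrictor pairs: (e1,m3) ✗  (e1,m6) ✗  (e2,m3) ✗  (e2,m5) ✗  (e3,m7) ✗  (e4,m5) ✗
Counterexamples (restrictor pairs failing the scope): 6.

6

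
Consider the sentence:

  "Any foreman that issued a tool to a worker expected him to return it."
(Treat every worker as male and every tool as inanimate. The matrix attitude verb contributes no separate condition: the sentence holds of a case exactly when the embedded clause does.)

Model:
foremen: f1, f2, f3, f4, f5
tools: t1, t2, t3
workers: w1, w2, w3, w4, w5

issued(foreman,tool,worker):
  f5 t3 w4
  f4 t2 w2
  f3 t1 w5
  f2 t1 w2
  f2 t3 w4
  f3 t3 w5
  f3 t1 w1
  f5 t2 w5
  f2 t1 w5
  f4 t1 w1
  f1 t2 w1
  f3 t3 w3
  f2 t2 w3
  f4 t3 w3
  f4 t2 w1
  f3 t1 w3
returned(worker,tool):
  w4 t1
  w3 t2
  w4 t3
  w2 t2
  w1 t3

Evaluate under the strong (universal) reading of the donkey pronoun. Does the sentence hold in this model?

False

"him" takes "a worker" as antecedent and "it" takes "a tool"; both are donkey pronouns co-varying with the restrictor.
Strong reading: for every (f,t,w) with issued(f,t,w), returned(w,t).
Restrictor triples: (f1,t2,w1)→returned(w1,t2) ✗  (f2,t1,w2)→returned(w2,t1) ✗  (f2,t1,w5)→returned(w5,t1) ✗  (f2,t2,w3)→returned(w3,t2) ✓  (f2,t3,w4)→returned(w4,t3) ✓  (f3,t1,w1)→returned(w1,t1) ✗  (f3,t1,w3)→returned(w3,t1) ✗  (f3,t1,w5)→returned(w5,t1) ✗  (f3,t3,w3)→returned(w3,t3) ✗  (f3,t3,w5)→returned(w5,t3) ✗  (f4,t1,w1)→returned(w1,t1) ✗  (f4,t2,w1)→returned(w1,t2) ✗  (f4,t2,w2)→returned(w2,t2) ✓  (f4,t3,w3)→returned(w3,t3) ✗  (f5,t2,w5)→returned(w5,t2) ✗  (f5,t3,w4)→returned(w4,t3) ✓
Counterexample: (f1,t2,w1) — returned(w1,t2) does not hold.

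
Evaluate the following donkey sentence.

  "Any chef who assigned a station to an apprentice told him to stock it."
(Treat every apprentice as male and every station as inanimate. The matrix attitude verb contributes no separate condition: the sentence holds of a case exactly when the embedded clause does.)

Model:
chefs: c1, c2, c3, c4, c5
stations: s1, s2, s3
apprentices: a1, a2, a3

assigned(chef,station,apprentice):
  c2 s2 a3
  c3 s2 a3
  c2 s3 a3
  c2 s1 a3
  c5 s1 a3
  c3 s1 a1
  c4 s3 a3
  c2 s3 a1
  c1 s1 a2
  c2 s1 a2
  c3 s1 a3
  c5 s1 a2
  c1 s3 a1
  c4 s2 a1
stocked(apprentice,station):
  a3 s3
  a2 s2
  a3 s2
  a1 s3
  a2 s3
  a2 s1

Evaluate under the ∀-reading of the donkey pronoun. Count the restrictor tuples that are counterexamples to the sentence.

5

"him" takes "an apprentice" as antecedent and "it" takes "a station"; both are donkey pronouns co-varying with the restrictor.
Strong reading: for every (c,s,a) with assigned(c,s,a), stocked(a,s).
Restrictor triples: (c1,s1,a2)→stocked(a2,s1) ✓  (c1,s3,a1)→stocked(a1,s3) ✓  (c2,s1,a2)→stocked(a2,s1) ✓  (c2,s1,a3)→stocked(a3,s1) ✗  (c2,s2,a3)→stocked(a3,s2) ✓  (c2,s3,a1)→stocked(a1,s3) ✓  (c2,s3,a3)→stocked(a3,s3) ✓  (c3,s1,a1)→stocked(a1,s1) ✗  (c3,s1,a3)→stocked(a3,s1) ✗  (c3,s2,a3)→stocked(a3,s2) ✓  (c4,s2,a1)→stocked(a1,s2) ✗  (c4,s3,a3)→stocked(a3,s3) ✓  (c5,s1,a2)→stocked(a2,s1) ✓  (c5,s1,a3)→stocked(a3,s1) ✗
Counterexamples (restrictor triples failing the scope): 5.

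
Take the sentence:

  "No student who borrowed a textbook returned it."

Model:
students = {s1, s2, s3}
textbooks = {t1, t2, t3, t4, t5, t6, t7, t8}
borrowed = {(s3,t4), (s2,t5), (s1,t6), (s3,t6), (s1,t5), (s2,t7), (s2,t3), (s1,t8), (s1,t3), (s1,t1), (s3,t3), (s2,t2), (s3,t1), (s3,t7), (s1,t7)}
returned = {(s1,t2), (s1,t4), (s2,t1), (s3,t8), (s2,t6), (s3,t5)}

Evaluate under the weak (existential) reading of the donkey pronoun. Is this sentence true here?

True

"it" takes "a textbook" as antecedent — a donkey pronoun bound across the clause boundary.
Truth condition: for no (s,t) with borrowed(s,t) does returned(s,t) hold.
Restrictor pairs — does the scope hold? (s1,t1):fails  (s1,t3):fails  (s1,t5):fails  (s1,t6):fails  (s1,t7):fails  (s1,t8):fails  (s2,t2):fails  (s2,t3):fails  (s2,t5):fails  (s2,t7):fails  (s3,t1):fails  (s3,t3):fails  (s3,t4):fails  (s3,t6):fails  (s3,t7):fails
Scope holds for no restrictor pair, so the sentence is true.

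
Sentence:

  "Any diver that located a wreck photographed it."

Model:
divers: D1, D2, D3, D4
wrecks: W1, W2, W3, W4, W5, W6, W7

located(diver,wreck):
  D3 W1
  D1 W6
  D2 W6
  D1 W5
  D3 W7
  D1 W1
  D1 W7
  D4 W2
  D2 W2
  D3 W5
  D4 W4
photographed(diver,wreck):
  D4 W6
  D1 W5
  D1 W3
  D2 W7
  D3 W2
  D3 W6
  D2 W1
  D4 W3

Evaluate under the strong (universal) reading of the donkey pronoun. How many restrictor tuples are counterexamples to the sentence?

10

"it" takes "a wreck" as antecedent — a donkey pronoun bound across the clause boundary.
Strong reading: for every (d,w) with located(d,w), photographed(d,w).
Restrictor pairs: (D1,W1) ✗  (D1,W5) ✓  (D1,W6) ✗  (D1,W7) ✗  (D2,W2) ✗  (D2,W6) ✗  (D3,W1) ✗  (D3,W5) ✗  (D3,W7) ✗  (D4,W2) ✗  (D4,W4) ✗
Counterexamples (restrictor pairs failing the scope): 10.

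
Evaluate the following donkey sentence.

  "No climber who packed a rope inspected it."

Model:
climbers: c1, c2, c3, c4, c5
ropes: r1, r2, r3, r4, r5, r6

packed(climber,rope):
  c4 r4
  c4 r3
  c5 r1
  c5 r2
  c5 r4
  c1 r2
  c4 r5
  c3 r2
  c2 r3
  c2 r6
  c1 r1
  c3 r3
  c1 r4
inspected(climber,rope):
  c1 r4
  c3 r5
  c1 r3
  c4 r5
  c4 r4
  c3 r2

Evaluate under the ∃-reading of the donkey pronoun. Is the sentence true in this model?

"it" takes "a rope" as antecedent — a donkey pronoun bound across the clause boundary.
Truth condition: for no (c,r) with packed(c,r) does inspected(c,r) hold.
Restrictor pairs — does the scope hold? (c1,r1):fails  (c1,r2):fails  (c1,r4):holds  (c2,r3):fails  (c2,r6):fails  (c3,r2):holds  (c3,r3):fails  (c4,r3):fails  (c4,r4):holds  (c4,r5):holds  (c5,r1):fails  (c5,r2):fails  (c5,r4):fails
Scope holds for 4 pair(s), so the sentence is false.

False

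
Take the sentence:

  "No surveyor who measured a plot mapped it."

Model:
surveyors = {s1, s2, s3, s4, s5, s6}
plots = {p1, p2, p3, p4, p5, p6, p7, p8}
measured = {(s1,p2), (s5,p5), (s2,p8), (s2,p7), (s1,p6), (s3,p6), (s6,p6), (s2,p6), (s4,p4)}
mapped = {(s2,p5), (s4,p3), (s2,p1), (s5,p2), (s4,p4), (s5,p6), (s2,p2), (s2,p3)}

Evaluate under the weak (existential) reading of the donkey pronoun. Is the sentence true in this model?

False

"it" takes "a plot" as antecedent — a donkey pronoun bound across the clause boundary.
Truth condition: for no (s,p) with measured(s,p) does mapped(s,p) hold.
Restrictor pairs — does the scope hold? (s1,p2):fails  (s1,p6):fails  (s2,p6):fails  (s2,p7):fails  (s2,p8):fails  (s3,p6):fails  (s4,p4):holds  (s5,p5):fails  (s6,p6):fails
Scope holds for 1 pair(s), so the sentence is false.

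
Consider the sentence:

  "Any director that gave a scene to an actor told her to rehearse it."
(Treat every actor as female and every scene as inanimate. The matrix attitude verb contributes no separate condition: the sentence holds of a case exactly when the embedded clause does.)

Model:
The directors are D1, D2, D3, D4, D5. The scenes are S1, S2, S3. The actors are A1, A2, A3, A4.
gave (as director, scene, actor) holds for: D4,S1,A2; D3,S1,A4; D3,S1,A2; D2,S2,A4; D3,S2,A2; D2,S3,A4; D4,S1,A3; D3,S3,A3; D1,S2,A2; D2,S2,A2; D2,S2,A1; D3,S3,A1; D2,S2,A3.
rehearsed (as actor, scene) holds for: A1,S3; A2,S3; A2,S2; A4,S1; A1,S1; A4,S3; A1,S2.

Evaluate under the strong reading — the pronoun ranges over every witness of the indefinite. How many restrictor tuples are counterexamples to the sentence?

"her" takes "an actor" as antecedent and "it" takes "a scene"; both are donkey pronouns co-varying with the restrictor.
Strong reading: for every (d,s,a) with gave(d,s,a), rehearsed(a,s).
Restrictor triples: (D1,S2,A2)→rehearsed(A2,S2) ✓  (D2,S2,A1)→rehearsed(A1,S2) ✓  (D2,S2,A2)→rehearsed(A2,S2) ✓  (D2,S2,A3)→rehearsed(A3,S2) ✗  (D2,S2,A4)→rehearsed(A4,S2) ✗  (D2,S3,A4)→rehearsed(A4,S3) ✓  (D3,S1,A2)→rehearsed(A2,S1) ✗  (D3,S1,A4)→rehearsed(A4,S1) ✓  (D3,S2,A2)→rehearsed(A2,S2) ✓  (D3,S3,A1)→rehearsed(A1,S3) ✓  (D3,S3,A3)→rehearsed(A3,S3) ✗  (D4,S1,A2)→rehearsed(A2,S1) ✗  (D4,S1,A3)→rehearsed(A3,S1) ✗
Counterexamples (restrictor triples failing the scope): 6.

6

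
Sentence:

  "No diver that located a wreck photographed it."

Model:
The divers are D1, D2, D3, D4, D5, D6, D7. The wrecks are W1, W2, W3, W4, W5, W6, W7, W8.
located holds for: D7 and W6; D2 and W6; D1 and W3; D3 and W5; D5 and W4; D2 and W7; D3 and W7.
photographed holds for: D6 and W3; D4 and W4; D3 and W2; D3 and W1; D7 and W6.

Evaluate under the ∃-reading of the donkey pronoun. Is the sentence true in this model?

"it" takes "a wreck" as antecedent — a donkey pronoun bound across the clause boundary.
Truth condition: for no (d,w) with located(d,w) does photographed(d,w) hold.
Restrictor pairs — does the scope hold? (D1,W3):fails  (D2,W6):fails  (D2,W7):fails  (D3,W5):fails  (D3,W7):fails  (D5,W4):fails  (D7,W6):holds
Scope holds for 1 pair(s), so the sentence is false.

False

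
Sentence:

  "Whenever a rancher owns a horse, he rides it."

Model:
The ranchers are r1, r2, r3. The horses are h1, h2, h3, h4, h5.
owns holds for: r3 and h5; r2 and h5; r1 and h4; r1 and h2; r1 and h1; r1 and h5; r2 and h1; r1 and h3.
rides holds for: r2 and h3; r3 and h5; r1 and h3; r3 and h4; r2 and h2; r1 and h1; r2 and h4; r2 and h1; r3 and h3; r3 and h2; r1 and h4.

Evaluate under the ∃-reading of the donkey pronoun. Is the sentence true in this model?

True

"it" takes "a horse" as antecedent — a donkey pronoun bound across the clause boundary.
Weak reading: every rancher r with some owns-horse has at least one owns-horse h such that rides(r,h).
Per rancher: r1:✓  r2:✓  r3:✓
Every rancher in the restrictor has a witness.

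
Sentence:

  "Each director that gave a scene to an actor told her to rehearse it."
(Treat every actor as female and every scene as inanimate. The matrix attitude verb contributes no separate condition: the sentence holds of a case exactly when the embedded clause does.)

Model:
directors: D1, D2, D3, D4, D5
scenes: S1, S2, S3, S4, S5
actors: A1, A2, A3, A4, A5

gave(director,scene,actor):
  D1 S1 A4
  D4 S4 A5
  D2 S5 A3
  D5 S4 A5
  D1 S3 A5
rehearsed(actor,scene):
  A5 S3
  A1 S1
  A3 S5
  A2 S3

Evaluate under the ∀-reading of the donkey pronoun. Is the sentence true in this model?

"her" takes "an actor" as antecedent and "it" takes "a scene"; both are donkey pronouns co-varying with the restrictor.
Strong reading: for every (d,s,a) with gave(d,s,a), rehearsed(a,s).
Restrictor triples: (D1,S1,A4)→rehearsed(A4,S1) ✗  (D1,S3,A5)→rehearsed(A5,S3) ✓  (D2,S5,A3)→rehearsed(A3,S5) ✓  (D4,S4,A5)→rehearsed(A5,S4) ✗  (D5,S4,A5)→rehearsed(A5,S4) ✗
Counterexample: (D1,S1,A4) — rehearsed(A4,S1) does not hold.

False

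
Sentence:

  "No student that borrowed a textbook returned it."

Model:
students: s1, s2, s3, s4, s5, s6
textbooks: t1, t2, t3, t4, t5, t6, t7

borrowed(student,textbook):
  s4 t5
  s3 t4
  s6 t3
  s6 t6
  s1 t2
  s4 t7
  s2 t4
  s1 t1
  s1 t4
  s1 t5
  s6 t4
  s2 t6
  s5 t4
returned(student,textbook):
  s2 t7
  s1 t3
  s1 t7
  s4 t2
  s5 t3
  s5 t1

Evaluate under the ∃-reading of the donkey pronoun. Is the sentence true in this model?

True

"it" takes "a textbook" as antecedent — a donkey pronoun bound across the clause boundary.
Truth condition: for no (s,t) with borrowed(s,t) does returned(s,t) hold.
Restrictor pairs — does the scope hold? (s1,t1):fails  (s1,t2):fails  (s1,t4):fails  (s1,t5):fails  (s2,t4):fails  (s2,t6):fails  (s3,t4):fails  (s4,t5):fails  (s4,t7):fails  (s5,t4):fails  (s6,t3):fails  (s6,t4):fails  (s6,t6):fails
Scope holds for no restrictor pair, so the sentence is true.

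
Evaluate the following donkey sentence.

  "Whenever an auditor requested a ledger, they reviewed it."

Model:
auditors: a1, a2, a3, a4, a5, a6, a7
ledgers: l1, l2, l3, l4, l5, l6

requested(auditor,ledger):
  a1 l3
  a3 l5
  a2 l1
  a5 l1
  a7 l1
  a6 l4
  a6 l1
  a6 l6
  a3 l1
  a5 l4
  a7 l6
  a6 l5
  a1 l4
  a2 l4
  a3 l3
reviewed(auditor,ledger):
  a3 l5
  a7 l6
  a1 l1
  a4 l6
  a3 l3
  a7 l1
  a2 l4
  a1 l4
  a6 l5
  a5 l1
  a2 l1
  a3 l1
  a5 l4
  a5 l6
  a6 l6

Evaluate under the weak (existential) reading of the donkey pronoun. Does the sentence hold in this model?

True

"it" takes "a ledger" as antecedent — a donkey pronoun bound across the clause boundary.
Weak reading: every auditor a with some requested-ledger has at least one requested-ledger l such that reviewed(a,l).
Per auditor: a1:✓  a2:✓  a3:✓  a5:✓  a6:✓  a7:✓
Every auditor in the restrictor has a witness.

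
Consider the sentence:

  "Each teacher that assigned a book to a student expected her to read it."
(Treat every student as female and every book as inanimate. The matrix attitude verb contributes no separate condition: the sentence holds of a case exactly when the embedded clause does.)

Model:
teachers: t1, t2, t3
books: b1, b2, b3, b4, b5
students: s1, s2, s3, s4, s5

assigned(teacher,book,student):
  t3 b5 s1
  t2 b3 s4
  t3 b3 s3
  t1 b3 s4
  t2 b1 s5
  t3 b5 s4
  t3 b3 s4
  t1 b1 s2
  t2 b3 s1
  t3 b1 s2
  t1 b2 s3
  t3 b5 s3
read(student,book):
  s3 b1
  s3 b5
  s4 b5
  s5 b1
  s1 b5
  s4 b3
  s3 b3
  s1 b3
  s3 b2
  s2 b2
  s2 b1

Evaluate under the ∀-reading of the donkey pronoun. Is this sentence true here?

"her" takes "a student" as antecedent and "it" takes "a book"; both are donkey pronouns co-varying with the restrictor.
Strong reading: for every (t,b,s) with assigned(t,b,s), read(s,b).
Restrictor triples: (t1,b1,s2)→read(s2,b1) ✓  (t1,b2,s3)→read(s3,b2) ✓  (t1,b3,s4)→read(s4,b3) ✓  (t2,b1,s5)→read(s5,b1) ✓  (t2,b3,s1)→read(s1,b3) ✓  (t2,b3,s4)→read(s4,b3) ✓  (t3,b1,s2)→read(s2,b1) ✓  (t3,b3,s3)→read(s3,b3) ✓  (t3,b3,s4)→read(s4,b3) ✓  (t3,b5,s1)→read(s1,b5) ✓  (t3,b5,s3)→read(s3,b5) ✓  (t3,b5,s4)→read(s4,b5) ✓
Every restrictor triple satisfies the scope.

True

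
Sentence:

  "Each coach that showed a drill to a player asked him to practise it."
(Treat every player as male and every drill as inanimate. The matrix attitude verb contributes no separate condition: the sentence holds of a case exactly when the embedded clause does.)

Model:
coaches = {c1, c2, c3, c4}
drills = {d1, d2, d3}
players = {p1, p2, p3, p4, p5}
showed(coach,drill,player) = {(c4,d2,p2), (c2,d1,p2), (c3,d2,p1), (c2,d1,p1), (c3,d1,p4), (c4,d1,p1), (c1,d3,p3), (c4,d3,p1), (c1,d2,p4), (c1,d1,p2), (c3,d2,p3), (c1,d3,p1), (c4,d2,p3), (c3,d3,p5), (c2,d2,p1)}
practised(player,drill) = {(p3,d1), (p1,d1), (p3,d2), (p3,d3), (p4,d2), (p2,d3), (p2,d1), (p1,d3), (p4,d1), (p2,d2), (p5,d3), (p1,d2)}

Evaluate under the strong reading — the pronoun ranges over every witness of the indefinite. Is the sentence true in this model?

"him" takes "a player" as antecedent and "it" takes "a drill"; both are donkey pronouns co-varying with the restrictor.
Strong reading: for every (c,d,p) with showed(c,d,p), practised(p,d).
Restrictor triples: (c1,d1,p2)→practised(p2,d1) ✓  (c1,d2,p4)→practised(p4,d2) ✓  (c1,d3,p1)→practised(p1,d3) ✓  (c1,d3,p3)→practised(p3,d3) ✓  (c2,d1,p1)→practised(p1,d1) ✓  (c2,d1,p2)→practised(p2,d1) ✓  (c2,d2,p1)→practised(p1,d2) ✓  (c3,d1,p4)→practised(p4,d1) ✓  (c3,d2,p1)→practised(p1,d2) ✓  (c3,d2,p3)→practised(p3,d2) ✓  (c3,d3,p5)→practised(p5,d3) ✓  (c4,d1,p1)→practised(p1,d1) ✓  (c4,d2,p2)→practised(p2,d2) ✓  (c4,d2,p3)→practised(p3,d2) ✓  (c4,d3,p1)→practised(p1,d3) ✓
Every restrictor triple satisfies the scope.

True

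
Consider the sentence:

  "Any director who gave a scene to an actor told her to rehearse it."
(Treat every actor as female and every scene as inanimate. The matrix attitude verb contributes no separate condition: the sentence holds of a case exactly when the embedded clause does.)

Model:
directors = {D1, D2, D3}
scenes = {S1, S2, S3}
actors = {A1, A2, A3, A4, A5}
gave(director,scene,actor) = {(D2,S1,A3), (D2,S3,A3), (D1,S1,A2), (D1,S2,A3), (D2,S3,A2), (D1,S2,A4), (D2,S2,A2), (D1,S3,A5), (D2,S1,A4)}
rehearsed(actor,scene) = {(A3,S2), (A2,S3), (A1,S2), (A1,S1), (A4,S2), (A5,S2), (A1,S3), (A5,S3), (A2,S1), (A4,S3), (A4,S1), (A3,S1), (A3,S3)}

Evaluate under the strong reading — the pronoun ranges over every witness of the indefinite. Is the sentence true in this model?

False

"her" takes "an actor" as antecedent and "it" takes "a scene"; both are donkey pronouns co-varying with the restrictor.
Strong reading: for every (d,s,a) with gave(d,s,a), rehearsed(a,s).
Restrictor triples: (D1,S1,A2)→rehearsed(A2,S1) ✓  (D1,S2,A3)→rehearsed(A3,S2) ✓  (D1,S2,A4)→rehearsed(A4,S2) ✓  (D1,S3,A5)→rehearsed(A5,S3) ✓  (D2,S1,A3)→rehearsed(A3,S1) ✓  (D2,S1,A4)→rehearsed(A4,S1) ✓  (D2,S2,A2)→rehearsed(A2,S2) ✗  (D2,S3,A2)→rehearsed(A2,S3) ✓  (D2,S3,A3)→rehearsed(A3,S3) ✓
Counterexample: (D2,S2,A2) — rehearsed(A2,S2) does not hold.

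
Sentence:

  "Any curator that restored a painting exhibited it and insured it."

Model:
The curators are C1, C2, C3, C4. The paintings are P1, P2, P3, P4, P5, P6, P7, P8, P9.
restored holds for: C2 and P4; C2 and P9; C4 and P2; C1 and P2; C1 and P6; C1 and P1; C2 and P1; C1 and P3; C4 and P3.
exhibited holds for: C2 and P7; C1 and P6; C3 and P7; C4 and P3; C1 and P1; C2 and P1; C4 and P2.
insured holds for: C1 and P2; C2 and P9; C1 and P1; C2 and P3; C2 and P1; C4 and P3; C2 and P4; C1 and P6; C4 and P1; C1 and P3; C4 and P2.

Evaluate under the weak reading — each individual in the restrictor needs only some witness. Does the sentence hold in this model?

True

"it" takes "a painting" as antecedent — a donkey pronoun bound across the clause boundary.
Weak reading: every curator c with some restored-painting has at least one restored-painting p such that exhibited(c,p) ∧ insured(c,p).
Per curator: C1:✓  C2:✓  C4:✓
Every curator in the restrictor has a witness.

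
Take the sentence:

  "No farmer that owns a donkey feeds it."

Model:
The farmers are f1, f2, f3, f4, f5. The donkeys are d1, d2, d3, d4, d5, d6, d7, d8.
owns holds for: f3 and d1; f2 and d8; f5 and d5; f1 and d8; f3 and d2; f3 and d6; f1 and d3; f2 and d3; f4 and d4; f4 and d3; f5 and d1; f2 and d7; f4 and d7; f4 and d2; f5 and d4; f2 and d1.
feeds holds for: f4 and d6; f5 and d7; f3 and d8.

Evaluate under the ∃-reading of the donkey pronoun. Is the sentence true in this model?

"it" takes "a donkey" as antecedent — a donkey pronoun bound across the clause boundary.
Truth condition: for no (f,d) with owns(f,d) does feeds(f,d) hold.
Restrictor pairs — does the scope hold? (f1,d3):fails  (f1,d8):fails  (f2,d1):fails  (f2,d3):fails  (f2,d7):fails  (f2,d8):fails  (f3,d1):fails  (f3,d2):fails  (f3,d6):fails  (f4,d2):fails  (f4,d3):fails  (f4,d4):fails  (f4,d7):fails  (f5,d1):fails  (f5,d4):fails  (f5,d5):fails
Scope holds for no restrictor pair, so the sentence is true.

True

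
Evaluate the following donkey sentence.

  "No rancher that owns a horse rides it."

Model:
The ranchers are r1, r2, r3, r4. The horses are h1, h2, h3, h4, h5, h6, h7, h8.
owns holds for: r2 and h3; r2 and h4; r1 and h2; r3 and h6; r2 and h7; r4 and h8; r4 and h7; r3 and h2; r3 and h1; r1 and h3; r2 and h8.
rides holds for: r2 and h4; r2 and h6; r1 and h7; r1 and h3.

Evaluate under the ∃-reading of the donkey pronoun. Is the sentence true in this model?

"it" takes "a horse" as antecedent — a donkey pronoun bound across the clause boundary.
Truth condition: for no (r,h) with owns(r,h) does rides(r,h) hold.
Restrictor pairs — does the scope hold? (r1,h2):fails  (r1,h3):holds  (r2,h3):fails  (r2,h4):holds  (r2,h7):fails  (r2,h8):fails  (r3,h1):fails  (r3,h2):fails  (r3,h6):fails  (r4,h7):fails  (r4,h8):fails
Scope holds for 2 pair(s), so the sentence is false.

False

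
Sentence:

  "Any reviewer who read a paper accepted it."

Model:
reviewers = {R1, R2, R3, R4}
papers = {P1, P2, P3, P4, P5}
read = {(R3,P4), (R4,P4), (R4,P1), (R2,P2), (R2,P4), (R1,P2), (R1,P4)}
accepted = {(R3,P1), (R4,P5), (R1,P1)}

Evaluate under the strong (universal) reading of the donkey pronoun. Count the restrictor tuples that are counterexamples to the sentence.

7

"it" takes "a paper" as antecedent — a donkey pronoun bound across the clause boundary.
Strong reading: for every (r,p) with read(r,p), accepted(r,p).
Restrictor pairs: (R1,P2) ✗  (R1,P4) ✗  (R2,P2) ✗  (R2,P4) ✗  (R3,P4) ✗  (R4,P1) ✗  (R4,P4) ✗
Counterexamples (restrictor pairs failing the scope): 7.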